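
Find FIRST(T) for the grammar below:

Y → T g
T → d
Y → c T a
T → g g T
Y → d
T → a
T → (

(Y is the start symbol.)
To compute FIRST(T), examine every production with T on the left-hand side, reading each right-hand side left to right until a non-nullable symbol is reached.

From T → d:
  - d is a terminal: add 'd' and stop
From T → g g T:
  - g is a terminal: add 'g' and stop
From T → a:
  - a is a terminal: add 'a' and stop
From T → (:
  - '(' is a terminal: add '(' and stop

Collecting: FIRST(T) = { '(', 'a', 'd', 'g' }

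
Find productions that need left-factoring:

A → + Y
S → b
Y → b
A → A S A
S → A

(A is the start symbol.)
Left-factoring is needed when two productions for the same non-terminal
share a common prefix on the right-hand side.

Productions for A:
  A → + Y
  A → A S A
Productions for S:
  S → b
  S → A

No common prefixes found.

Answer: No, left-factoring is not needed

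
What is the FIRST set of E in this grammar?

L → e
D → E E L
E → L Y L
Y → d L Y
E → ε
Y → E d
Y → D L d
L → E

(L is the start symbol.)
{ 'd', 'e', ε }

To compute FIRST(E), examine every production with E on the left-hand side, reading each right-hand side left to right until a non-nullable symbol is reached.

FIRST sets of the other non-terminals involved (by the same procedure, iterated to a fixed point):
  FIRST(L) = { 'd', 'e', ε }
  FIRST(Y) = { 'd', 'e' }

From E → L Y L:
  - L is a non-terminal: add FIRST(L) \ {ε} = { 'd', 'e' }
    L is nullable, so continue to the next symbol
  - Y is a non-terminal: add FIRST(Y) \ {ε} = { 'd', 'e' }
    Y is not nullable, so stop
From E → ε:
  - ε-production, so ε ∈ FIRST(E)

Collecting: FIRST(E) = { 'd', 'e', ε }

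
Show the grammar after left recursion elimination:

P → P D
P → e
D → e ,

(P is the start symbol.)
P → e P'
P' → D P'
P' → ε
D → e ,

P is directly left-recursive. The standard transformation for
  A → A α₁ | ... | A α_m | β₁ | ... | β_n
is
  A  → β₁ A' | ... | β_n A'
  A' → α₁ A' | ... | α_m A' | ε

P → e becomes P → e P'
P → P D becomes P' → D P'
Add P' → ε

Productions for other non-terminals are unchanged:
  D → e ,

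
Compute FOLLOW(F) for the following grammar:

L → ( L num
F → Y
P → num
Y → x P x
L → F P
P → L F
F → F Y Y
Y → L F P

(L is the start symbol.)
In L → F P: F is followed by P, add FIRST(P) \ {ε} = { '(', 'num', 'x' }
In P → L F: F is at the end, add FOLLOW(P)
In F → F Y Y: F is followed by Y Y, add FIRST(Y Y) \ {ε} = { '(', 'x' }
In Y → L F P: F is followed by P, add FIRST(P) \ {ε} = { '(', 'num', 'x' }

The FOLLOW sets referred to above (computed the same way, to a fixed point):
  FOLLOW(P) = { $, '(', 'num', 'x' }

Taking the union: FOLLOW(F) = { $, '(', 'num', 'x' }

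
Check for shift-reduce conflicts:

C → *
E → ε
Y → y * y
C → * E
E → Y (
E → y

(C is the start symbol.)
Yes — I1: [C → * .] vs [E → . y]; I5: [E → y .] vs [Y → y . * y]

A shift-reduce conflict occurs when an LR(0) state has both:
  - a complete (reduce) item [A → α .] (dot at the end), and
  - a shift item [B → β . c γ] (dot before a terminal).

Augment with C' → C and build the canonical LR(0) collection (I0 = CLOSURE({[C' → . C]}), then GOTO on every symbol after a dot until no new states appear). It has 9 states:
  I0: { [C → . * E], [C → . *], [C' → . C] }  — shift
  I1: { [C → * . E], [C → * .], [E → . Y (], [E → . y], [E → .], [Y → . y * y] }  — shift, 2 reduces
  I2: { [C' → C .] }  — accept
  I3: { [C → * E .] }  — reduce
  I4: { [E → Y . (] }  — shift
  I5: { [E → y .], [Y → y . * y] }  — shift, reduce
  I6: { [Y → y * . y] }  — shift
  I7: { [Y → y * y .] }  — reduce
  I8: { [E → Y ( .] }  — reduce

I1 contains reduce items [C → * .], [E → .] and shift items [E → . y], [Y → . y * y] — shift-reduce conflict.
I5 contains reduce item [E → y .] and shift item [Y → y . * y] — shift-reduce conflict.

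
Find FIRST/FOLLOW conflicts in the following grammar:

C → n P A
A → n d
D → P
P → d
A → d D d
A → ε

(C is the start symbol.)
No FIRST/FOLLOW conflicts.

A FIRST/FOLLOW conflict occurs when a non-terminal N has a nullable alternative N → β (β ⇒* ε) and another alternative N → α with FIRST(α) ∩ FOLLOW(N) ≠ ∅: on such a lookahead the parser cannot decide between expanding α and letting N vanish via β.

Nullable non-terminals: A.

A: nullable alternative(s) A → ε; FOLLOW(A) = { $ }
  A → n d: FIRST \ {ε} = { 'n' } — disjoint from FOLLOW(A)
  A → d D d: FIRST \ {ε} = { 'd' } — disjoint from FOLLOW(A)
  A → ε: FIRST \ {ε} = { } — this is the only nullable alternative, skip

C, D, P have no nullable alternative, so no FIRST/FOLLOW check is needed there.

No FIRST/FOLLOW conflicts found.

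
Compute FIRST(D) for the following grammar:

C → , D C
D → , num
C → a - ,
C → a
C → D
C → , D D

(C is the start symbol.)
To compute FIRST(D), examine every production with D on the left-hand side, reading each right-hand side left to right until a non-nullable symbol is reached.

From D → , num:
  - ',' is a terminal: add ',' and stop

Collecting: FIRST(D) = { ',' }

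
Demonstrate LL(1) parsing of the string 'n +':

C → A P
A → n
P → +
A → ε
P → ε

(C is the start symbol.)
LL(1) parsing maintains a stack (initially the start symbol over $) and the input. At each step: if the stack top is a terminal, match it against the current input token; if it is a non-terminal N, replace it with the RHS of M[N, lookahead] (the unique production whose predict set contains the lookahead).

Stack is shown with the top on the left.

Stack  Input  Action
--------------------
C $    n + $  output C → A P
A P $  n + $  output A → n
n P $  n + $  match 'n'
P $    + $    output P → +
+ $    + $    match '+'
$      $      accept

The string is accepted.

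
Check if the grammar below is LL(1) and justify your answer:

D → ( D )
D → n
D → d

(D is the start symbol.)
Yes, the grammar is LL(1).

A grammar is LL(1) if for each non-terminal N with multiple productions, the predict sets of those productions are pairwise disjoint, where PREDICT(N → α) = (FIRST(α) \ {ε}) ∪ (FOLLOW(N) if α ⇒* ε).

For D:
  PREDICT(D → '(' D ')') = { '(' }
  PREDICT(D → n) = { 'n' }
  PREDICT(D → d) = { 'd' }

All predict sets are disjoint. The grammar IS LL(1).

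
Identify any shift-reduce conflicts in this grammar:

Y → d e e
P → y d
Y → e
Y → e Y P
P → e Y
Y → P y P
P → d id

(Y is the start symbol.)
Yes — I4: [Y → e .] vs [P → . d id]; I7: [P → e Y .] vs [P → . d id]

A shift-reduce conflict occurs when an LR(0) state has both:
  - a complete (reduce) item [A → α .] (dot at the end), and
  - a shift item [B → β . c γ] (dot before a terminal).

Augment with Y' → Y and build the canonical LR(0) collection (I0 = CLOSURE({[Y' → . Y]}), then GOTO on every symbol after a dot until no new states appear). It has 17 states:
  I0: { [P → . d id], [P → . e Y], [P → . y d], [Y → . P y P], [Y → . d e e], [Y → . e Y P], [Y → . e], [Y' → . Y] }  — shift
  I1: { [Y → P . y P] }  — shift
  I2: { [Y' → Y .] }  — accept
  I3: { [P → d . id], [Y → d . e e] }  — shift
  I4: { [P → . d id], [P → . e Y], [P → . y d], [P → e . Y], [Y → . P y P], [Y → . d e e], [Y → . e Y P], [Y → . e], [Y → e . Y P], [Y → e .] }  — shift, reduce
  I5: { [P → y . d] }  — shift
  I6: { [P → y d .] }  — reduce
  I7: { [P → . d id], [P → . e Y], [P → . y d], [P → e Y .], [Y → e Y . P] }  — shift, reduce
  I8: { [Y → e Y P .] }  — reduce
  I9: { [P → d . id] }  — shift
  I10: { [P → . d id], [P → . e Y], [P → . y d], [P → e . Y], [Y → . P y P], [Y → . d e e], [Y → . e Y P], [Y → . e] }  — shift
  I11: { [P → e Y .] }  — reduce
  I12: { [P → d id .] }  — reduce
  I13: { [Y → d e . e] }  — shift
  I14: { [Y → d e e .] }  — reduce
  I15: { [P → . d id], [P → . e Y], [P → . y d], [Y → P y . P] }  — shift
  I16: { [Y → P y P .] }  — reduce

I4 contains reduce item [Y → e .] and shift items [P → . d id], [P → . e Y], [P → . y d], [Y → . d e e], [Y → . e], [Y → . e Y P] — shift-reduce conflict.
I7 contains reduce item [P → e Y .] and shift items [P → . d id], [P → . e Y], [P → . y d] — shift-reduce conflict.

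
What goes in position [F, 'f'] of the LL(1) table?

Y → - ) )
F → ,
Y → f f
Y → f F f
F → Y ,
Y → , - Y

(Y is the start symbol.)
F → Y ,

To find M[F, 'f'], we find productions for F where 'f' is in the predict set (PREDICT(N → α) = (FIRST(α) \ {ε}) ∪ (FOLLOW(N) if α ⇒* ε)).

Relevant sets:
  FIRST(Y) = { ',', '-', 'f' }

F → ,: PREDICT = { ',' }
F → Y ,: PREDICT = { ',', '-', 'f' }
  'f' is in predict set, so this production goes in M[F, 'f']

M[F, 'f'] = F → Y ,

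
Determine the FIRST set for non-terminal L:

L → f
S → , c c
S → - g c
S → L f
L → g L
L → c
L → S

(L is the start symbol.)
{ ',', '-', 'c', 'f', 'g' }

FIRST sets of the other non-terminals involved (by the same procedure, iterated to a fixed point):
  FIRST(S) = { ',', '-', 'c', 'f', 'g' }

From L → f:
  - f is a terminal: add 'f' and stop
From L → g L:
  - g is a terminal: add 'g' and stop
From L → c:
  - c is a terminal: add 'c' and stop
From L → S:
  - S is a non-terminal: add FIRST(S) \ {ε} = { ',', '-', 'c', 'f', 'g' }
    S is not nullable, so stop

Collecting: FIRST(L) = { ',', '-', 'c', 'f', 'g' }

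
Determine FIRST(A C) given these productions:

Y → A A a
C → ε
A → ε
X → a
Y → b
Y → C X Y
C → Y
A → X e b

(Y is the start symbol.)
FIRST sets of the non-terminals involved (from the grammar, by fixed-point iteration):
  FIRST(A) = { 'a', ε }
  FIRST(C) = { 'a', 'b', ε }

To compute FIRST(A C), process the symbols left to right:
Symbol A is a non-terminal. Add FIRST(A) \ {ε} = { 'a' }
A is nullable (ε ∈ FIRST(A)), continue to the next symbol.
Symbol C is a non-terminal. Add FIRST(C) \ {ε} = { 'a', 'b' }
C is nullable (ε ∈ FIRST(C)), continue to the next symbol.
All symbols are nullable, so ε is in the result.
FIRST(A C) = { 'a', 'b', ε }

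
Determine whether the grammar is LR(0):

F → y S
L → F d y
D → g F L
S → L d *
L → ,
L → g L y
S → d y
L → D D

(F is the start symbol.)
Yes, the grammar is LR(0)

Augment with F' → F and build the canonical LR(0) collection (I0 = CLOSURE({[F' → . F]}), then GOTO on every symbol after a dot until no new states appear). It has 22 states:
  I0: { [F → . y S], [F' → . F] }  — shift
  I1: { [F' → F .] }  — accept
  I2: { [D → . g F L], [F → . y S], [F → y . S], [L → . ,], [L → . D D], [L → . F d y], [L → . g L y], [S → . L d *], [S → . d y] }  — shift
  I3: { [L → , .] }  — reduce
  I4: { [D → . g F L], [L → D . D] }  — shift
  I5: { [L → F . d y] }  — shift
  I6: { [S → L . d *] }  — shift
  I7: { [F → y S .] }  — reduce
  I8: { [S → d . y] }  — shift
  I9: { [D → . g F L], [D → g . F L], [F → . y S], [L → . ,], [L → . D D], [L → . F d y], [L → . g L y], [L → g . L y] }  — shift
  I10: { [D → . g F L], [D → g F . L], [F → . y S], [L → . ,], [L → . D D], [L → . F d y], [L → . g L y], [L → F . d y] }  — shift
  I11: { [L → g L . y] }  — shift
  I12: { [L → g L y .] }  — reduce
  I13: { [D → g F L .] }  — reduce
  I14: { [L → F d . y] }  — shift
  I15: { [L → F d y .] }  — reduce
  I16: { [S → d y .] }  — reduce
  I17: { [S → L d . *] }  — shift
  I18: { [S → L d * .] }  — reduce
  I19: { [L → D D .] }  — reduce
  I20: { [D → g . F L], [F → . y S] }  — shift
  I21: { [D → . g F L], [D → g F . L], [F → . y S], [L → . ,], [L → . D D], [L → . F d y], [L → . g L y] }  — shift

Every state is either a pure shift/goto state or contains exactly one complete item and nothing to shift — no conflicts. The grammar is LR(0).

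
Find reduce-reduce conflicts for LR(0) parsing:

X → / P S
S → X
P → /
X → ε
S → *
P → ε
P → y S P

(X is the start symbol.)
A reduce-reduce conflict occurs when an LR(0) state has two complete items [A → α .] and [B → β .] — both call for a reduction, and with no lookahead the parser cannot choose between them.

Augment with X' → X and build the canonical LR(0) collection (I0 = CLOSURE({[X' → . X]}), then GOTO on every symbol after a dot until no new states appear). It has 11 states:
  I0: { [X → . / P S], [X → .], [X' → . X] }  — shift, reduce
  I1: { [P → . /], [P → . y S P], [P → .], [X → / . P S] }  — shift, reduce
  I2: { [X' → X .] }  — accept
  I3: { [P → / .] }  — reduce
  I4: { [S → . *], [S → . X], [X → . / P S], [X → .], [X → / P . S] }  — shift, reduce
  I5: { [P → y . S P], [S → . *], [S → . X], [X → . / P S], [X → .] }  — shift, reduce
  I6: { [S → * .] }  — reduce
  I7: { [P → . /], [P → . y S P], [P → .], [P → y S . P] }  — shift, reduce
  I8: { [S → X .] }  — reduce
  I9: { [P → y S P .] }  — reduce
  I10: { [X → / P S .] }  — reduce

No state contains more than one complete item.

Answer: No reduce-reduce conflicts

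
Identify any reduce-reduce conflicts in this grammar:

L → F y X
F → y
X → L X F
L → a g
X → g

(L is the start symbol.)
No reduce-reduce conflicts

Augment with L' → L and build the canonical LR(0) collection (I0 = CLOSURE({[L' → . L]}), then GOTO on every symbol after a dot until no new states appear). It has 12 states:
  I0: { [F → . y], [L → . F y X], [L → . a g], [L' → . L] }  — shift
  I1: { [L → F . y X] }  — shift
  I2: { [L' → L .] }  — accept
  I3: { [L → a . g] }  — shift
  I4: { [F → y .] }  — reduce
  I5: { [L → a g .] }  — reduce
  I6: { [F → . y], [L → . F y X], [L → . a g], [L → F y . X], [X → . L X F], [X → . g] }  — shift
  I7: { [F → . y], [L → . F y X], [L → . a g], [X → . L X F], [X → . g], [X → L . X F] }  — shift
  I8: { [L → F y X .] }  — reduce
  I9: { [X → g .] }  — reduce
  I10: { [F → . y], [X → L X . F] }  — shift
  I11: { [X → L X F .] }  — reduce

No state contains more than one complete item.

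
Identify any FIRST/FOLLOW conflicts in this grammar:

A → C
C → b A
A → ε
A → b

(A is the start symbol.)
No FIRST/FOLLOW conflicts.

A FIRST/FOLLOW conflict occurs when a non-terminal N has a nullable alternative N → β (β ⇒* ε) and another alternative N → α with FIRST(α) ∩ FOLLOW(N) ≠ ∅: on such a lookahead the parser cannot decide between expanding α and letting N vanish via β.

Nullable non-terminals: A.
FIRST sets used below: FIRST(C) = { 'b' }

A: nullable alternative(s) A → ε; FOLLOW(A) = { $ }
  A → C: FIRST \ {ε} = { 'b' } — disjoint from FOLLOW(A)
  A → ε: FIRST \ {ε} = { } — this is the only nullable alternative, skip
  A → b: FIRST \ {ε} = { 'b' } — disjoint from FOLLOW(A)

C has no nullable alternative, so no FIRST/FOLLOW check is needed there.

No FIRST/FOLLOW conflicts found.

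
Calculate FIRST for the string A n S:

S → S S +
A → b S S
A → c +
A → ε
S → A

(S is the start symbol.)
FIRST sets of the non-terminals involved (from the grammar, by fixed-point iteration):
  FIRST(A) = { 'b', 'c', ε }

To compute FIRST(A n S), process the symbols left to right:
Symbol A is a non-terminal. Add FIRST(A) \ {ε} = { 'b', 'c' }
A is nullable (ε ∈ FIRST(A)), continue to the next symbol.
Symbol n is a terminal. Add 'n' and stop.
FIRST(A n S) = { 'b', 'c', 'n' }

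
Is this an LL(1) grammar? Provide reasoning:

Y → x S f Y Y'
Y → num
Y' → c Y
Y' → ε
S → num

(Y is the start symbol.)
A grammar is LL(1) if for each non-terminal N with multiple productions, the predict sets of those productions are pairwise disjoint, where PREDICT(N → α) = (FIRST(α) \ {ε}) ∪ (FOLLOW(N) if α ⇒* ε).

Relevant sets:
  FOLLOW(Y') = { $, 'c' }

For Y:
  PREDICT(Y → x S f Y Y') = { 'x' }
  PREDICT(Y → num) = { 'num' }
For Y':
  PREDICT(Y' → c Y) = { 'c' }
  PREDICT(Y' → ε) = { $, 'c' }
S has a single production, so nothing to check there.

Conflict found: Predict set conflict for Y': { 'c' }
The grammar is NOT LL(1).

Answer: No. Predict set conflict for Y': { 'c' }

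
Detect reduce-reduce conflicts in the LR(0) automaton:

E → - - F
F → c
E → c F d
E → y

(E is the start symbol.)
No reduce-reduce conflicts

A reduce-reduce conflict occurs when an LR(0) state has two complete items [A → α .] and [B → β .] — both call for a reduction, and with no lookahead the parser cannot choose between them.

Augment with E' → E and build the canonical LR(0) collection (I0 = CLOSURE({[E' → . E]}), then GOTO on every symbol after a dot until no new states appear). It has 10 states:
  I0: { [E → . - - F], [E → . c F d], [E → . y], [E' → . E] }  — shift
  I1: { [E → - . - F] }  — shift
  I2: { [E' → E .] }  — accept
  I3: { [E → c . F d], [F → . c] }  — shift
  I4: { [E → y .] }  — reduce
  I5: { [E → c F . d] }  — shift
  I6: { [F → c .] }  — reduce
  I7: { [E → c F d .] }  — reduce
  I8: { [E → - - . F], [F → . c] }  — shift
  I9: { [E → - - F .] }  — reduce

No state contains more than one complete item.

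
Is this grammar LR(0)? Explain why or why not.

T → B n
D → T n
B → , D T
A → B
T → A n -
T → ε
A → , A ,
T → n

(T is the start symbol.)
A grammar is LR(0) if no state in the canonical LR(0) collection has:
  - both a shift item (dot before a terminal) and a complete item (shift-reduce conflict), or
  - two or more complete items (reduce-reduce conflict; the accept item [T' → T .] counts as a complete item here).

Augment with T' → T and build the canonical LR(0) collection (I0 = CLOSURE({[T' → . T]}), then GOTO on every symbol after a dot until no new states appear). It has 15 states:
  I0: { [A → . , A ,], [A → . B], [B → . , D T], [T → . A n -], [T → . B n], [T → . n], [T → .], [T' → . T] }  — shift, reduce
  I1: { [A → , . A ,], [A → . , A ,], [A → . B], [B → , . D T], [B → . , D T], [D → . T n], [T → . A n -], [T → . B n], [T → . n], [T → .] }  — shift, reduce
  I2: { [T → A . n -] }  — shift
  I3: { [A → B .], [T → B . n] }  — shift, reduce
  I4: { [T' → T .] }  — accept
  I5: { [T → n .] }  — reduce
  I6: { [T → B n .] }  — reduce
  I7: { [T → A n . -] }  — shift
  I8: { [T → A n - .] }  — reduce
  I9: { [A → , A . ,], [T → A . n -] }  — shift
  I10: { [A → . , A ,], [A → . B], [B → , D . T], [B → . , D T], [T → . A n -], [T → . B n], [T → . n], [T → .] }  — shift, reduce
  I11: { [D → T . n] }  — shift
  I12: { [D → T n .] }  — reduce
  I13: { [B → , D T .] }  — reduce
  I14: { [A → , A , .] }  — reduce

Conflict in state I0:
  Shift-reduce conflict between [T → .] and [A → . , A ,]
So the grammar is NOT LR(0).

Answer: No. Shift-reduce conflict between [T → .] and [A → . , A ,]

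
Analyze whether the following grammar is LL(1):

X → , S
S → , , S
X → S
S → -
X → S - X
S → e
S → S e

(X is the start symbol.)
A grammar is LL(1) if for each non-terminal N with multiple productions, the predict sets of those productions are pairwise disjoint, where PREDICT(N → α) = (FIRST(α) \ {ε}) ∪ (FOLLOW(N) if α ⇒* ε).

Relevant sets:
  FIRST(S) = { ',', '-', 'e' }

For X:
  PREDICT(X → ',' S) = { ',' }
  PREDICT(X → S) = { ',', '-', 'e' }
  PREDICT(X → S '-' X) = { ',', '-', 'e' }
For S:
  PREDICT(S → ',' ',' S) = { ',' }
  PREDICT(S → '-') = { '-' }
  PREDICT(S → e) = { 'e' }
  PREDICT(S → S e) = { ',', '-', 'e' }

Conflict found: Predict set conflict for X: { ',' }
The grammar is NOT LL(1).

Answer: No. Predict set conflict for X: { ',' }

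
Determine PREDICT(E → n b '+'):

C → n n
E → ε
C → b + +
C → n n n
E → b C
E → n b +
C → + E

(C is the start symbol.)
PREDICT(E → n b '+') = (FIRST(RHS) \ {ε}) ∪ (FOLLOW(E) if ε ∈ FIRST(RHS), i.e. RHS ⇒* ε)
FIRST(n b '+') = { 'n' }
ε ∉ FIRST(n b '+'), so FOLLOW(E) is not added.
PREDICT(E → n b '+') = { 'n' }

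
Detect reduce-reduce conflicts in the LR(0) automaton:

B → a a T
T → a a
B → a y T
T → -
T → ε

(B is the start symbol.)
No reduce-reduce conflicts

Augment with B' → B and build the canonical LR(0) collection (I0 = CLOSURE({[B' → . B]}), then GOTO on every symbol after a dot until no new states appear). It has 10 states:
  I0: { [B → . a a T], [B → . a y T], [B' → . B] }  — shift
  I1: { [B' → B .] }  — accept
  I2: { [B → a . a T], [B → a . y T] }  — shift
  I3: { [B → a a . T], [T → . -], [T → . a a], [T → .] }  — shift, reduce
  I4: { [B → a y . T], [T → . -], [T → . a a], [T → .] }  — shift, reduce
  I5: { [T → - .] }  — reduce
  I6: { [B → a y T .] }  — reduce
  I7: { [T → a . a] }  — shift
  I8: { [T → a a .] }  — reduce
  I9: { [B → a a T .] }  — reduce

No state contains more than one complete item.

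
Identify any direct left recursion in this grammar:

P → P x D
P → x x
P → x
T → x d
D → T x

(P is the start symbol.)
Yes, P is left-recursive

Direct left recursion occurs when N → N α for some non-terminal N (the right-hand side begins with the left-hand side itself).

P → P x D: LEFT RECURSIVE (starts with P)
P → x x: starts with x
P → x: starts with x
T → x d: starts with x
D → T x: starts with T

The grammar has direct left recursion on: P.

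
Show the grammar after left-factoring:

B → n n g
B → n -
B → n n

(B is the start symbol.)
B → n B'
B' → n B''
B'' → g
B'' → ε
B' → -

Left-factoring transforms A → αβ₁ | αβ₂ into A → αA' and A' → β₁ | β₂
(α is the longest common prefix among the alternatives). Repeat until
no nonterminal has two alternatives with a common prefix.

Round 1: B has alternatives sharing prefix 'n'. Introduce B': B → n B'
  Add: B' → n g
  Add: B' → -
  Add: B' → n

Round 2: B' has alternatives sharing prefix 'n'. Introduce B'': B' → n B''
  Add: B'' → g
  Add: B'' → ε

No remaining common prefixes — done.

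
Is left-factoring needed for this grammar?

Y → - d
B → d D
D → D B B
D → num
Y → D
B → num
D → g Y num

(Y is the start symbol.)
Left-factoring is needed when two productions for the same non-terminal
share a common prefix on the right-hand side.

Productions for Y:
  Y → - d
  Y → D
Productions for B:
  B → d D
  B → num
Productions for D:
  D → D B B
  D → num
  D → g Y num

No common prefixes found.

Answer: No, left-factoring is not needed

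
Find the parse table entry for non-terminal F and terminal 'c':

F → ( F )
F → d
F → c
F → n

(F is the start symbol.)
To find M[F, 'c'], we find productions for F where 'c' is in the predict set (PREDICT(N → α) = (FIRST(α) \ {ε}) ∪ (FOLLOW(N) if α ⇒* ε)).

F → ( F ): PREDICT = { '(' }
F → d: PREDICT = { 'd' }
F → c: PREDICT = { 'c' }
  'c' is in predict set, so this production goes in M[F, 'c']
F → n: PREDICT = { 'n' }

M[F, 'c'] = F → c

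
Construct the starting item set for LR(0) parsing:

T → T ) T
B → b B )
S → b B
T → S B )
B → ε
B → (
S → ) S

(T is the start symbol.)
{ [S → . ) S], [S → . b B], [T → . S B )], [T → . T ) T], [T' → . T] }

First, augment the grammar with T' → T
I₀ = CLOSURE({ [T' → . T] }):
  [T' → . T] has the dot before T: add [T → . T ) T], [T → . S B )]
  [T → . S B )] has the dot before S: add [S → . b B], [S → . ) S]
No further items can be added.

I₀ = { [S → . ) S], [S → . b B], [T → . S B )], [T → . T ) T], [T' → . T] }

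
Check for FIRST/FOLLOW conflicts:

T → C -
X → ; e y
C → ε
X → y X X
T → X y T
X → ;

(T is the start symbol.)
A FIRST/FOLLOW conflict occurs when a non-terminal N has a nullable alternative N → β (β ⇒* ε) and another alternative N → α with FIRST(α) ∩ FOLLOW(N) ≠ ∅: on such a lookahead the parser cannot decide between expanding α and letting N vanish via β.

Nullable non-terminals: C.
C has a nullable alternative but only one production, so nothing to check.

T, X have no nullable alternative, so no FIRST/FOLLOW check is needed there.

No FIRST/FOLLOW conflicts found.

Answer: No FIRST/FOLLOW conflicts.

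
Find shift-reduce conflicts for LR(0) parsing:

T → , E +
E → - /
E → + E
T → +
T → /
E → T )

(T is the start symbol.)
Yes — I5: [T → + .] vs [E → . + E]

Augment with T' → T and build the canonical LR(0) collection (I0 = CLOSURE({[T' → . T]}), then GOTO on every symbol after a dot until no new states appear). It has 13 states:
  I0: { [T → . +], [T → . , E +], [T → . /], [T' → . T] }  — shift
  I1: { [T → + .] }  — reduce
  I2: { [E → . + E], [E → . - /], [E → . T )], [T → , . E +], [T → . +], [T → . , E +], [T → . /] }  — shift
  I3: { [T → / .] }  — reduce
  I4: { [T' → T .] }  — accept
  I5: { [E → + . E], [E → . + E], [E → . - /], [E → . T )], [T → + .], [T → . +], [T → . , E +], [T → . /] }  — shift, reduce
  I6: { [E → - . /] }  — shift
  I7: { [T → , E . +] }  — shift
  I8: { [E → T . )] }  — shift
  I9: { [E → T ) .] }  — reduce
  I10: { [T → , E + .] }  — reduce
  I11: { [E → - / .] }  — reduce
  I12: { [E → + E .] }  — reduce

I5 contains reduce item [T → + .] and shift items [E → . + E], [E → . - /], [T → . +], [T → . , E +], [T → . /] — shift-reduce conflict.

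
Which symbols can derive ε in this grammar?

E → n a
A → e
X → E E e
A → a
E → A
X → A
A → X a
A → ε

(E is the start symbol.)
ε-productions: A → ε
So A is immediately nullable.
E → A: every symbol on the right is nullable, so E is nullable too.
X → A: every symbol on the right is nullable, so X is nullable too.
Every non-terminal is now nullable.
Nullable = { 'A', 'E', 'X' }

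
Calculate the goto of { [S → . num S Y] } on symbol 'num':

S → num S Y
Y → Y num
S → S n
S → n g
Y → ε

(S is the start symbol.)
{ [S → . S n], [S → . n g], [S → . num S Y], [S → num . S Y] }

GOTO(I, 'num') = CLOSURE({ [A → αX.β] : [A → α.Xβ] ∈ I, X = 'num' })

Items with dot before 'num', with the dot advanced:
  [S → . num S Y] → [S → num . S Y]
Closure of the advanced items:
  [S → num . S Y] has the dot before S: add [S → . num S Y], [S → . S n], [S → . n g]

GOTO = { [S → . S n], [S → . n g], [S → . num S Y], [S → num . S Y] }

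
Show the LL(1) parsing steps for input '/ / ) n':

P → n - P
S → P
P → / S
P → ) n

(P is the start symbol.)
LL(1) parsing maintains a stack (initially the start symbol over $) and the input. At each step: if the stack top is a terminal, match it against the current input token; if it is a non-terminal N, replace it with the RHS of M[N, lookahead] (the unique production whose predict set contains the lookahead).

Stack is shown with the top on the left.

Stack  Input      Action
------------------------
P $    / / ) n $  output P → / S
/ S $  / / ) n $  match '/'
S $    / ) n $    output S → P
P $    / ) n $    output P → / S
/ S $  / ) n $    match '/'
S $    ) n $      output S → P
P $    ) n $      output P → ) n
) n $  ) n $      match ')'
n $    n $        match 'n'
$      $          accept

The string is accepted.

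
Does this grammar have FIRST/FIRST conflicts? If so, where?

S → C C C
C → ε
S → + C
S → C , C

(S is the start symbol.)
No FIRST/FIRST conflicts.

A FIRST/FIRST conflict occurs when two productions N → α and N → β for the same non-terminal have FIRST(α) ∩ FIRST(β) ≠ ∅ (with ε ∈ FIRST of a nullable right-hand side, so two nullable alternatives also conflict).

FIRST sets of the non-terminals at (or reachable through a nullable prefix from) the front of some alternative:
  FIRST(C) = { ε }

Productions for S:
  S → C C C: FIRST = { ε }
  S → + C: FIRST = { '+' }
  S → C , C: FIRST = { ',' }
C has only one production, so no FIRST/FIRST conflict is possible there.

All alternatives of each non-terminal have pairwise disjoint FIRST sets.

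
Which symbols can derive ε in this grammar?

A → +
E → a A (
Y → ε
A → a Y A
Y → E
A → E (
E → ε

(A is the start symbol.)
A non-terminal is nullable if it can derive ε (the empty string): either it has an ε-production, or it has a production whose right-hand side consists entirely of nullable non-terminals.

ε-productions: Y → ε, E → ε
So Y, E are immediately nullable.
No further non-terminal can be added: every production for the remaining non-terminals contains a terminal or a non-nullable non-terminal.
Nullable = { 'E', 'Y' }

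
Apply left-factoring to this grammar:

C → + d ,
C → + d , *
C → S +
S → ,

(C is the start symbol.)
Left-factoring transforms A → αβ₁ | αβ₂ into A → αA' and A' → β₁ | β₂
(α is the longest common prefix among the alternatives). Repeat until
no nonterminal has two alternatives with a common prefix.

Round 1: C has alternatives sharing prefix '+ d ,'. Introduce C': C → + d , C'
  Add: C' → ε
  Add: C' → *

No remaining common prefixes — done.

Resulting grammar:
C → + d , C'
C' → ε
C' → *
C → S +
S → ,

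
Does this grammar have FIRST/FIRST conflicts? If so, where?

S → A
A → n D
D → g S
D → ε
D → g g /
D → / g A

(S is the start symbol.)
Yes. D → g S / D → g g '/' on { 'g' }

Productions for D:
  D → g S: FIRST = { 'g' }
  D → ε: FIRST = { ε }
  D → g g /: FIRST = { 'g' }
  D → / g A: FIRST = { '/' }
S, A have only one production, so no FIRST/FIRST conflict is possible there.

Conflict for D: D → g S and D → g g /
  Overlap: { 'g' }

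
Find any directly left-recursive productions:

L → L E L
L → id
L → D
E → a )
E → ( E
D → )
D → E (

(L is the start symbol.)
Yes, L is left-recursive

Direct left recursion occurs when N → N α for some non-terminal N (the right-hand side begins with the left-hand side itself).

L → L E L: LEFT RECURSIVE (starts with L)
L → id: starts with id
L → D: starts with D
E → a ): starts with a
E → ( E: starts with '('
D → ): starts with ')'
D → E (: starts with E

The grammar has direct left recursion on: L.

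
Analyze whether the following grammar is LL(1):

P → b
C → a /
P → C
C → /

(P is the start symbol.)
A grammar is LL(1) if for each non-terminal N with multiple productions, the predict sets of those productions are pairwise disjoint, where PREDICT(N → α) = (FIRST(α) \ {ε}) ∪ (FOLLOW(N) if α ⇒* ε).

Relevant sets:
  FIRST(C) = { '/', 'a' }

For P:
  PREDICT(P → b) = { 'b' }
  PREDICT(P → C) = { '/', 'a' }
For C:
  PREDICT(C → a '/') = { 'a' }
  PREDICT(C → '/') = { '/' }

All predict sets are disjoint. The grammar IS LL(1).

Answer: Yes, the grammar is LL(1).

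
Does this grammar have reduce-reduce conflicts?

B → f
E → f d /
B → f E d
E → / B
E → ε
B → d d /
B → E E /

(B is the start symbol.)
Augment with B' → B and build the canonical LR(0) collection (I0 = CLOSURE({[B' → . B]}), then GOTO on every symbol after a dot until no new states appear). It has 16 states:
  I0: { [B → . E E /], [B → . d d /], [B → . f E d], [B → . f], [B' → . B], [E → . / B], [E → . f d /], [E → .] }  — shift, reduce
  I1: { [B → . E E /], [B → . d d /], [B → . f E d], [B → . f], [E → . / B], [E → . f d /], [E → .], [E → / . B] }  — shift, reduce
  I2: { [B' → B .] }  — accept
  I3: { [B → E . E /], [E → . / B], [E → . f d /], [E → .] }  — shift, reduce
  I4: { [B → d . d /] }  — shift
  I5: { [B → f . E d], [B → f .], [E → . / B], [E → . f d /], [E → .], [E → f . d /] }  — shift, 2 reduces
  I6: { [B → f E . d] }  — shift
  I7: { [E → f d . /] }  — shift
  I8: { [E → f . d /] }  — shift
  I9: { [E → f d / .] }  — reduce
  I10: { [B → f E d .] }  — reduce
  I11: { [B → d d . /] }  — shift
  I12: { [B → d d / .] }  — reduce
  I13: { [B → E E . /] }  — shift
  I14: { [B → E E / .] }  — reduce
  I15: { [E → / B .] }  — reduce

I5 contains complete items [B → f .], [E → .] — reduce-reduce conflict.

Answer: Yes — I5: [B → f .] vs [E → .]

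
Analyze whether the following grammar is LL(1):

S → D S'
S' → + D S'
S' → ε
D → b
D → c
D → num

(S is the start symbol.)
Yes, the grammar is LL(1).

A grammar is LL(1) if for each non-terminal N with multiple productions, the predict sets of those productions are pairwise disjoint, where PREDICT(N → α) = (FIRST(α) \ {ε}) ∪ (FOLLOW(N) if α ⇒* ε).

Relevant sets:
  FOLLOW(S') = { $ }

For S':
  PREDICT(S' → '+' D S') = { '+' }
  PREDICT(S' → ε) = { $ }
For D:
  PREDICT(D → b) = { 'b' }
  PREDICT(D → c) = { 'c' }
  PREDICT(D → num) = { 'num' }
S has a single production, so nothing to check there.

All predict sets are disjoint. The grammar IS LL(1).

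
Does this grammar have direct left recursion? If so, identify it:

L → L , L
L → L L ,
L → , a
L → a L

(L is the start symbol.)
Direct left recursion occurs when N → N α for some non-terminal N (the right-hand side begins with the left-hand side itself).

L → L , L: LEFT RECURSIVE (starts with L)
L → L L ,: LEFT RECURSIVE (starts with L)
L → , a: starts with ','
L → a L: starts with a

The grammar has direct left recursion on: L.

Answer: Yes, L is left-recursive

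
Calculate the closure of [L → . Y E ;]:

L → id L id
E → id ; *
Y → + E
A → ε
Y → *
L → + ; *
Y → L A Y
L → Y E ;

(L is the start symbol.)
Start with: [L → . Y E ;]
  [L → . Y E ;] has the dot before Y: add [Y → . + E], [Y → . *], [Y → . L A Y]
  [Y → . L A Y] has the dot before L: add [L → . id L id], [L → . + ; *]
No further items can be added.

CLOSURE = { [L → . + ; *], [L → . Y E ;], [L → . id L id], [Y → . *], [Y → . + E], [Y → . L A Y] }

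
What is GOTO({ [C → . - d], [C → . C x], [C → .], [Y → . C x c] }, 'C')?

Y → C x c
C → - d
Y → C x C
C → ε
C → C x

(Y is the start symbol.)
GOTO(I, 'C') = CLOSURE({ [A → αX.β] : [A → α.Xβ] ∈ I, X = 'C' })

Items with dot before 'C', with the dot advanced:
  [C → . C x] → [C → C . x]
  [Y → . C x c] → [Y → C . x c]
Closure adds nothing (no advanced item has the dot before a non-terminal).

GOTO = { [C → C . x], [Y → C . x c] }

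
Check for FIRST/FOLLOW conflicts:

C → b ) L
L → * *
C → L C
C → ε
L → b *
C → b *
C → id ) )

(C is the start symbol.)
No FIRST/FOLLOW conflicts.

Nullable non-terminals: C.
FIRST sets used below: FIRST(L) = { '*', 'b' }

C: nullable alternative(s) C → ε; FOLLOW(C) = { $ }
  C → b ) L: FIRST \ {ε} = { 'b' } — disjoint from FOLLOW(C)
  C → L C: FIRST \ {ε} = { '*', 'b' } — disjoint from FOLLOW(C)
  C → ε: FIRST \ {ε} = { } — this is the only nullable alternative, skip
  C → b *: FIRST \ {ε} = { 'b' } — disjoint from FOLLOW(C)
  C → id ) ): FIRST \ {ε} = { 'id' } — disjoint from FOLLOW(C)

L has no nullable alternative, so no FIRST/FOLLOW check is needed there.

No FIRST/FOLLOW conflicts found.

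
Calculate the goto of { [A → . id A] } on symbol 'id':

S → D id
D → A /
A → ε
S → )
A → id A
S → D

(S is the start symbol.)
{ [A → . id A], [A → .], [A → id . A] }

GOTO(I, 'id') = CLOSURE({ [A → αX.β] : [A → α.Xβ] ∈ I, X = 'id' })

Items with dot before 'id', with the dot advanced:
  [A → . id A] → [A → id . A]
Closure of the advanced items:
  [A → id . A] has the dot before A: add [A → .], [A → . id A]

GOTO = { [A → . id A], [A → .], [A → id . A] }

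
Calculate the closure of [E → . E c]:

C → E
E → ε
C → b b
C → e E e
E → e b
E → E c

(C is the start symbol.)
To compute CLOSURE, for each item [A → α.Bβ] where B is a non-terminal, add [B → .γ] for all productions B → γ; repeat for the newly added items until nothing changes.

Start with: [E → . E c]
  [E → . E c] has the dot before E: add [E → .], [E → . e b]
No further items can be added.

CLOSURE = { [E → . E c], [E → . e b], [E → .] }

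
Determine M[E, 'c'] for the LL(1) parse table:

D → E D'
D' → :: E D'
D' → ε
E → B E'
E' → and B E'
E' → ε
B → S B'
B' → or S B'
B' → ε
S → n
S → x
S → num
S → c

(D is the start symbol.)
To find M[E, 'c'], we find productions for E where 'c' is in the predict set (PREDICT(N → α) = (FIRST(α) \ {ε}) ∪ (FOLLOW(N) if α ⇒* ε)).

Relevant sets:
  FIRST(B) = { 'c', 'n', 'num', 'x' }

E → B E': PREDICT = { 'c', 'n', 'num', 'x' }
  'c' is in predict set, so this production goes in M[E, 'c']

M[E, 'c'] = E → B E'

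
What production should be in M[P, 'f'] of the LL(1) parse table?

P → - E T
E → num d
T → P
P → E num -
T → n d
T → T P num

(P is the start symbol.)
Empty (error entry)

To find M[P, 'f'], we find productions for P where 'f' is in the predict set (PREDICT(N → α) = (FIRST(α) \ {ε}) ∪ (FOLLOW(N) if α ⇒* ε)).

Relevant sets:
  FIRST(E) = { 'num' }

P → - E T: PREDICT = { '-' }
P → E num -: PREDICT = { 'num' }

M[P, 'f'] is empty (no production applies)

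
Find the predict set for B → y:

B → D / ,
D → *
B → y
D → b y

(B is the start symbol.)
PREDICT(B → y) = (FIRST(RHS) \ {ε}) ∪ (FOLLOW(B) if ε ∈ FIRST(RHS), i.e. RHS ⇒* ε)
FIRST(y) = { 'y' }
ε ∉ FIRST(y), so FOLLOW(B) is not added.
PREDICT(B → y) = { 'y' }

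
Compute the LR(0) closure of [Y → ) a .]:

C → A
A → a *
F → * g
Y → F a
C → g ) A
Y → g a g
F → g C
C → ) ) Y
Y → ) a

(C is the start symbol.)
{ [Y → ) a .] }

To compute CLOSURE, for each item [A → α.Bβ] where B is a non-terminal, add [B → .γ] for all productions B → γ; repeat for the newly added items until nothing changes.

Start with: [Y → ) a .]
The dot is at the end, so nothing is added.

CLOSURE = { [Y → ) a .] }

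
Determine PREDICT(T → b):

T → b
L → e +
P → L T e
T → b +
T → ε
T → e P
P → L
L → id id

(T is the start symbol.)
{ 'b' }

PREDICT(T → b) = (FIRST(RHS) \ {ε}) ∪ (FOLLOW(T) if ε ∈ FIRST(RHS), i.e. RHS ⇒* ε)
FIRST(b) = { 'b' }
ε ∉ FIRST(b), so FOLLOW(T) is not added.
PREDICT(T → b) = { 'b' }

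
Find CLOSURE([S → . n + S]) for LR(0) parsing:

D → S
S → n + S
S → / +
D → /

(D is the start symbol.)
To compute CLOSURE, for each item [A → α.Bβ] where B is a non-terminal, add [B → .γ] for all productions B → γ; repeat for the newly added items until nothing changes.

Start with: [S → . n + S]
The dot precedes the terminal n, so nothing is added.

CLOSURE = { [S → . n + S] }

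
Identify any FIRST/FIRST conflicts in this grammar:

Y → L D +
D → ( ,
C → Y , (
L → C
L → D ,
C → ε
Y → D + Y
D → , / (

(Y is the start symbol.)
A FIRST/FIRST conflict occurs when two productions N → α and N → β for the same non-terminal have FIRST(α) ∩ FIRST(β) ≠ ∅ (with ε ∈ FIRST of a nullable right-hand side, so two nullable alternatives also conflict).

FIRST sets of the non-terminals at (or reachable through a nullable prefix from) the front of some alternative:
  FIRST(L) = { '(', ',', ε }
  FIRST(D) = { '(', ',' }
  FIRST(Y) = { '(', ',' }
  FIRST(C) = { '(', ',', ε }

Productions for Y:
  Y → L D +: FIRST = { '(', ',' }
  Y → D + Y: FIRST = { '(', ',' }
Productions for D:
  D → ( ,: FIRST = { '(' }
  D → , / (: FIRST = { ',' }
Productions for C:
  C → Y , (: FIRST = { '(', ',' }
  C → ε: FIRST = { ε }
Productions for L:
  L → C: FIRST = { '(', ',', ε }
  L → D ,: FIRST = { '(', ',' }

Conflict for Y: Y → L D + and Y → D + Y
  Overlap: { '(', ',' }
Conflict for L: L → C and L → D ,
  Overlap: { '(', ',' }

Answer: Yes. Y → L D '+' / Y → D '+' Y on { '(', ',' }; L → C / L → D ',' on { '(', ',' }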